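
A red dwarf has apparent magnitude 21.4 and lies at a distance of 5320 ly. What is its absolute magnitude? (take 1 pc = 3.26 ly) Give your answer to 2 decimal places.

M ≈ 10.34

d = 5320 ly / 3.26 = 1632 pc
5 log₁₀(d/10 pc) = 5 log₁₀(1632) − 5 = 11.063
M = m − 5 log₁₀(d/10) = 21.4 − 11.063 = 10.337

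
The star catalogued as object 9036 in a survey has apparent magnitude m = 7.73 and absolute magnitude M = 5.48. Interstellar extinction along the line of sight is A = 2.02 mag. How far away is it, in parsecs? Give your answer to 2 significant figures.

m − M = 5 log₁₀(d/10 pc) + A  ⇒  7.73 − (5.48) − 2.02 = 5 log₁₀(d/10)
0.230 = 5 log₁₀(d/10)
log₁₀ d = (m − M − A)/5 + 1 = 1.0460
d = 10^1.0460 = 11.12 pc

d ≈ 11 pc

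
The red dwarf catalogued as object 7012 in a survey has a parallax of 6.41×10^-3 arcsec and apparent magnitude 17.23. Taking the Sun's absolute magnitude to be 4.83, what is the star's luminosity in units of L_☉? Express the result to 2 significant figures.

d = 1/p = 1/6.41×10^-3″ = 156.0 pc
M = m − 5 log₁₀ d + 5 = 17.23 − 5·2.1931 + 5 = 11.264
M − M_☉ = 11.264 − 4.83 = 6.434
L/L_☉ = 10^(−0.4 × 6.434) = 2.669×10^-3

L/L_☉ ≈ 2.7×10^-3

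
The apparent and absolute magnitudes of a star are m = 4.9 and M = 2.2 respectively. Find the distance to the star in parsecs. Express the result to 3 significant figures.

Distance modulus: m − M = 4.9 − (2.2) = 2.700
m − M = 5 log₁₀ d − 5
log₁₀ d = (m − M)/5 + 1 = 1.5400
d = 10^1.5400 = 34.67 pc

d ≈ 34.7 pc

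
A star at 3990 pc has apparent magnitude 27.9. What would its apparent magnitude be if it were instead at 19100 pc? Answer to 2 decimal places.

m ≈ 31.30

Flux ∝ 1/d², so Δm = 5 log₁₀(d₂/d₁) = 5 log₁₀(19100/3990) = 3.400
m₂ = m₁ + Δm = 27.9 + (3.400) = 31.300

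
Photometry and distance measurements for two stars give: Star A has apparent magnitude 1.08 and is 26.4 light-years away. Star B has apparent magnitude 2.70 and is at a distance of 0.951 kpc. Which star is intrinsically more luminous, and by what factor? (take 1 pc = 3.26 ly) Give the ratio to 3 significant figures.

Star A: d = 26.4 ly / 3.26 = 8.098 pc
Star A: M = m − 5 log₁₀ d + 5 = 1.08 − 5·0.9084 + 5 = 1.538
Star B: d = 0.951 kpc = 951.0 pc
Star B: M = m − 5 log₁₀ d + 5 = 2.70 − 5·2.9782 + 5 = -7.191
ΔM = M_A − M_B = 1.538 − (-7.191) = 8.729; smaller M is more luminous → Star B.
L ratio = 10^(0.4 |ΔM|) = 10^3.492 = 3102

Star B is more luminous, by a factor of 3100.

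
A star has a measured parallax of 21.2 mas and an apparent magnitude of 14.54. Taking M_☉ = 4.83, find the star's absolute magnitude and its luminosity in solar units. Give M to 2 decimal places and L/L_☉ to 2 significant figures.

M ≈ 11.17; L/L_☉ ≈ 2.9×10^-3

d = 1/p = 1000/21.2 mas = 47.17 pc
M = m − 5 log₁₀ d + 5 = 14.54 − 5·1.6737 + 5 = 11.172
M − M_☉ = 11.172 − 4.83 = 6.342
L/L_☉ = 10^(−0.4 × 6.342) = 2.906×10^-3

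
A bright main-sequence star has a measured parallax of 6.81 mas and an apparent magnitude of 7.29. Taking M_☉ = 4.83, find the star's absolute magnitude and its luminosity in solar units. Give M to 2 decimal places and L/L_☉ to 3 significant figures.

M ≈ 1.46; L/L_☉ ≈ 22.4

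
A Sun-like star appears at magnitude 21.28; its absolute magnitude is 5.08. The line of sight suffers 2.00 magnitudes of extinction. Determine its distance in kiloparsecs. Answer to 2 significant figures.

m − M = 5 log₁₀(d/10 pc) + A  ⇒  21.28 − (5.08) − 2.00 = 5 log₁₀(d/10)
14.200 = 5 log₁₀(d/10)
log₁₀ d = (m − M − A)/5 + 1 = 3.8400
d = 10^3.8400 = 6918 pc
= 6.918 kpc

d ≈ 6.9 kpc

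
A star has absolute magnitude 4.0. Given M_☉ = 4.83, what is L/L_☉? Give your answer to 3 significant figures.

M − M_☉ = 4.0 − 4.83 = -0.830
L/L_☉ = 10^(−0.4 (M − M_☉)) = 10^0.332 = 2.148

L/L_☉ ≈ 2.15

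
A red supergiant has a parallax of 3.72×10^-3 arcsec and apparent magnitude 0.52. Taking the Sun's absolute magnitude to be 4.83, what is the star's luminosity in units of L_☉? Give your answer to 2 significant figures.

L/L_☉ ≈ 38000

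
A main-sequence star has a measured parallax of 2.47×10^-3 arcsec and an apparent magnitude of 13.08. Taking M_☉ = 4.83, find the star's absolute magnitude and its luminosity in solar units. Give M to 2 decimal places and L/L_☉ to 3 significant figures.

M ≈ 5.04; L/L_☉ ≈ 0.821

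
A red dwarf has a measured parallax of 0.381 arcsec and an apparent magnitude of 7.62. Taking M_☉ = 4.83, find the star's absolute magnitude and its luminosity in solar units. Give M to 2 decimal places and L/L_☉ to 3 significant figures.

M ≈ 10.52; L/L_☉ ≈ 5.27×10^-3

d = 1/p = 1/0.381″ = 2.625 pc
M = m − 5 log₁₀ d + 5 = 7.62 − 5·0.4191 + 5 = 10.525
M − M_☉ = 10.525 − 4.83 = 5.695
L/L_☉ = 10^(−0.4 × 5.695) = 5.274×10^-3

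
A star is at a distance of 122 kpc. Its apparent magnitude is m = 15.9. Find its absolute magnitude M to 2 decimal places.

d = 122 kpc = 122000 pc
5 log₁₀(d/10 pc) = 5 log₁₀(122000) − 5 = 20.432
M = m − 5 log₁₀(d/10) = 15.9 − 20.432 = -4.532

M ≈ -4.53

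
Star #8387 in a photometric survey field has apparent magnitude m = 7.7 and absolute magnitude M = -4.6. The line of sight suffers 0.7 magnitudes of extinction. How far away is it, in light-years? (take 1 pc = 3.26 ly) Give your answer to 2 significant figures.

d ≈ 6800 ly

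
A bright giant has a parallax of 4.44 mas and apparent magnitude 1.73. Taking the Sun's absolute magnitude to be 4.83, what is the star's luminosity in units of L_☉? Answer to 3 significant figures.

d = 1/p = 1000/4.44 mas = 225.2 pc
M = m − 5 log₁₀ d + 5 = 1.73 − 5·2.3526 + 5 = -5.033
M − M_☉ = -5.033 − 4.83 = -9.863
L/L_☉ = 10^(−0.4 × -9.863) = 8815

L/L_☉ ≈ 8820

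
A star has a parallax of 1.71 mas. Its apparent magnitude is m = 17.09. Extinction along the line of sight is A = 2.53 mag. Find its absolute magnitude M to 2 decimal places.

M ≈ 5.72

p = 1.71 mas = 1.71×10^-3″ → d = 1/p = 584.8 pc
5 log₁₀(d/10 pc) = 5 log₁₀(584.8) − 5 = 8.835
M = m − 5 log₁₀(d/10) − A = 17.09 − 8.835 − 2.53 = 5.725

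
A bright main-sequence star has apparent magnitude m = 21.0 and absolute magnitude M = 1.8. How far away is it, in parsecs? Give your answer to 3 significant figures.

d ≈ 69200 pc

μ = m − M = 19.200
m − M = 5 log₁₀ d − 5
log₁₀ d = (m − M)/5 + 1 = 4.8400
d = 10^4.8400 = 69180 pc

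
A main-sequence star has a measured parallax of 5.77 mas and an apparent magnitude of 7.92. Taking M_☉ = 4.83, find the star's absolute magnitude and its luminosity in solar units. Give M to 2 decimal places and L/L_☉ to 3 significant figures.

d = 1/p = 1000/5.77 mas = 173.3 pc
M = m − 5 log₁₀ d + 5 = 7.92 − 5·2.2388 + 5 = 1.726
M − M_☉ = 1.726 − 4.83 = -3.104
L/L_☉ = 10^(−0.4 × -3.104) = 17.44

M ≈ 1.73; L/L_☉ ≈ 17.4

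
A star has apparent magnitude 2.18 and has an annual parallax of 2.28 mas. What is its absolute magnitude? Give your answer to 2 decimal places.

M ≈ -6.03

p = 2.28 mas = 2.28×10^-3″ → d = 1/p = 438.6 pc
5 log₁₀(d/10 pc) = 5 log₁₀(438.6) − 5 = 8.210
M = m − 5 log₁₀(d/10) = 2.18 − 8.210 = -6.030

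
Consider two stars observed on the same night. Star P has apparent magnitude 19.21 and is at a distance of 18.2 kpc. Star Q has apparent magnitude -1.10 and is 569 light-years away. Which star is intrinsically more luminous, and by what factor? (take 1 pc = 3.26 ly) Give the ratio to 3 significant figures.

Star Q is more luminous, by a factor of 12200.

Star P: d = 18.2 kpc = 18200 pc
Star P: M = m − 5 log₁₀ d + 5 = 19.21 − 5·4.2601 + 5 = 2.910
Star Q: d = 569 ly / 3.26 = 174.5 pc
Star Q: M = m − 5 log₁₀ d + 5 = -1.10 − 5·2.2419 + 5 = -7.309
ΔM = M_P − M_Q = 2.910 − (-7.309) = 10.219; smaller M is more luminous → Star Q.
L ratio = 10^(0.4 |ΔM|) = 10^4.088 = 12240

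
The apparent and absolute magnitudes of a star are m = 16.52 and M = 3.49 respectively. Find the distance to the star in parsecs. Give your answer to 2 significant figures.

μ = m − M = 13.030
m − M = 5 log₁₀ d − 5
log₁₀ d = (m − M)/5 + 1 = 3.6060
d = 10^3.6060 = 4036 pc

d ≈ 4000 pc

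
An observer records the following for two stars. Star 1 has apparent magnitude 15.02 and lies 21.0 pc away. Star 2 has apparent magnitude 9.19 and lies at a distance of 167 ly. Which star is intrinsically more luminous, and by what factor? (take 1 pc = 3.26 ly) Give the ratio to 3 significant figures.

Star 2 is more luminous, by a factor of 1280.

Star 1: M = m − 5 log₁₀ d + 5 = 15.02 − 5·1.3222 + 5 = 13.409
Star 2: d = 167 ly / 3.26 = 51.23 pc
Star 2: M = m − 5 log₁₀ d + 5 = 9.19 − 5·1.7095 + 5 = 5.643
ΔM = M_1 − M_2 = 13.409 − (5.643) = 7.766; smaller M is more luminous → Star 2.
L ratio = 10^(0.4 |ΔM|) = 10^3.107 = 1278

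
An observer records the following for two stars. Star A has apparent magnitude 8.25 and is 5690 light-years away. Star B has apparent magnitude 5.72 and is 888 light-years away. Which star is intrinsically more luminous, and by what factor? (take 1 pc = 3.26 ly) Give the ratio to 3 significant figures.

Star A is more luminous, by a factor of 3.99.

Star A: d = 5690 ly / 3.26 = 1745 pc
Star A: M = m − 5 log₁₀ d + 5 = 8.25 − 5·3.2419 + 5 = -2.959
Star B: d = 888 ly / 3.26 = 272.4 pc
Star B: M = m − 5 log₁₀ d + 5 = 5.72 − 5·2.4352 + 5 = -1.456
ΔM = M_A − M_B = -2.959 − (-1.456) = -1.503; smaller M is more luminous → Star A.
L ratio = 10^(0.4 |ΔM|) = 10^0.601 = 3.994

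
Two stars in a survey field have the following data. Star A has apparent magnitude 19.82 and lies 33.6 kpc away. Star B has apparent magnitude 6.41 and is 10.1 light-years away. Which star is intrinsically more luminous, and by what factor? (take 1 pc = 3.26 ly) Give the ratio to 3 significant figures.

Star A: d = 33.6 kpc = 33600 pc
Star A: M = m − 5 log₁₀ d + 5 = 19.82 − 5·4.5263 + 5 = 2.188
Star B: d = 10.1 ly / 3.26 = 3.098 pc
Star B: M = m − 5 log₁₀ d + 5 = 6.41 − 5·0.4911 + 5 = 8.954
ΔM = M_A − M_B = 2.188 − (8.954) = -6.766; smaller M is more luminous → Star A.
L ratio = 10^(0.4 |ΔM|) = 10^2.706 = 508.7

Star A is more luminous, by a factor of 509.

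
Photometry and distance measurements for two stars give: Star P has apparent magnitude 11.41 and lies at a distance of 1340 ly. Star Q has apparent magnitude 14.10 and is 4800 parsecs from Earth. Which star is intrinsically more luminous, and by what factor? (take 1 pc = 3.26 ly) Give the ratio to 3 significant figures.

Star P: d = 1340 ly / 3.26 = 411.0 pc
Star P: M = m − 5 log₁₀ d + 5 = 11.41 − 5·2.6139 + 5 = 3.341
Star Q: M = m − 5 log₁₀ d + 5 = 14.10 − 5·3.6812 + 5 = 0.694
ΔM = M_P − M_Q = 3.341 − (0.694) = 2.647; smaller M is more luminous → Star Q.
L ratio = 10^(0.4 |ΔM|) = 10^1.059 = 11.45

Star Q is more luminous, by a factor of 11.4.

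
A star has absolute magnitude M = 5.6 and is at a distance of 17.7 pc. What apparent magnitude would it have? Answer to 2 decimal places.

m ≈ 6.84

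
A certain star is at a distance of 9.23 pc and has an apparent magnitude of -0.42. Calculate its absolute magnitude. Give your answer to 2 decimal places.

5 log₁₀(d/10 pc) = 5 log₁₀(9.230) − 5 = -0.174
M = m − 5 log₁₀(d/10) = -0.42 + 0.174 = -0.246

M ≈ -0.25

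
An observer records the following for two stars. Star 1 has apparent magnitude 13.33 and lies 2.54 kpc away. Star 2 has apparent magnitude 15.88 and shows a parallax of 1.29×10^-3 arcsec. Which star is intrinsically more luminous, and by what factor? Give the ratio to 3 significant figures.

Star 1 is more luminous, by a factor of 112.

Star 1: d = 2.54 kpc = 2540 pc
Star 1: M = m − 5 log₁₀ d + 5 = 13.33 − 5·3.4048 + 5 = 1.306
Star 2: d = 1/p = 1/1.29×10^-3″ = 775.2 pc
Star 2: M = m − 5 log₁₀ d + 5 = 15.88 − 5·2.8894 + 5 = 6.433
ΔM = M_1 − M_2 = 1.306 − (6.433) = -5.127; smaller M is more luminous → Star 1.
L ratio = 10^(0.4 |ΔM|) = 10^2.051 = 112.4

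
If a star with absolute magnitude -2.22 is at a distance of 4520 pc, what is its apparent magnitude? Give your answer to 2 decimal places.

m = M + 5 log₁₀ d − 5 = -2.22 + 5·3.6551 − 5 = 11.056

m ≈ 11.06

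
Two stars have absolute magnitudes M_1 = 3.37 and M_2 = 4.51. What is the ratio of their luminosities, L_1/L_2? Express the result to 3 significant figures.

L_1/L_2 ≈ 2.86

ΔM = M_1 − M_2 = -1.14
L_1/L_2 = 10^(−0.4 ΔM) = 10^0.456 = 2.858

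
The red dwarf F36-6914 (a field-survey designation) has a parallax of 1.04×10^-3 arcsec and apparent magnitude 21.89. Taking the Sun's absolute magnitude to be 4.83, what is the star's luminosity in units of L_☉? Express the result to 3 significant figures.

L/L_☉ ≈ 1.39×10^-3

d = 1/p = 1/1.04×10^-3″ = 961.5 pc
M = m − 5 log₁₀ d + 5 = 21.89 − 5·2.9830 + 5 = 11.975
M − M_☉ = 11.975 − 4.83 = 7.145
L/L_☉ = 10^(−0.4 × 7.145) = 1.387×10^-3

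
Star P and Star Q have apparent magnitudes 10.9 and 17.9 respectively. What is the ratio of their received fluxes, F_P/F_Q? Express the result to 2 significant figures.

F_P/F_Q ≈ 630

Δm = 10.9 − (17.9) = -7.0
Flux ratio = 10^(−0.4 Δm) = 10^(−0.4 × -7.0) = 10^2.800 = 631.0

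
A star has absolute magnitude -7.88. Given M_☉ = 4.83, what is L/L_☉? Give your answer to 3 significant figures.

L/L_☉ ≈ 121000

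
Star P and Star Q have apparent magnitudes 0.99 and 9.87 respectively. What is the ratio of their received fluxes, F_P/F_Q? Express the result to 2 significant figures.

F_P/F_Q ≈ 3600

Δm = 0.99 − (9.87) = -8.88
Flux ratio = 10^(−0.4 Δm) = 10^(−0.4 × -8.88) = 10^3.552 = 3565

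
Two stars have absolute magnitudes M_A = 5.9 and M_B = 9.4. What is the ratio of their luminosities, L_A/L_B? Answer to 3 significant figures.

L_A/L_B ≈ 25.1

ΔM = M_A − M_B = -3.5
L_A/L_B = 10^(−0.4 ΔM) = 10^1.400 = 25.12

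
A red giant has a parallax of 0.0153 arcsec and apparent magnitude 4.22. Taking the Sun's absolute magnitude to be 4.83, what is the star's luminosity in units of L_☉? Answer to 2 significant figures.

L/L_☉ ≈ 75

d = 1/p = 1/0.0153″ = 65.36 pc
M = m − 5 log₁₀ d + 5 = 4.22 − 5·1.8153 + 5 = 0.143
M − M_☉ = 0.143 − 4.83 = -4.687
L/L_☉ = 10^(−0.4 × -4.687) = 74.92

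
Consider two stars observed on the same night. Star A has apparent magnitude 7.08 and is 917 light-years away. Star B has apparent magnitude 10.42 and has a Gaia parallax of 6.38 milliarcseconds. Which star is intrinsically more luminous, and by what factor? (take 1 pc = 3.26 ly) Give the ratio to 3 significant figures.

Star A: d = 917 ly / 3.26 = 281.3 pc
Star A: M = m − 5 log₁₀ d + 5 = 7.08 − 5·2.4492 + 5 = -0.166
Star B: p = 6.38 mas = 6.38×10^-3″ → d = 1/p = 156.7 pc
Star B: M = m − 5 log₁₀ d + 5 = 10.42 − 5·2.1952 + 5 = 4.444
ΔM = M_A − M_B = -0.166 − (4.444) = -4.610; smaller M is more luminous → Star A.
L ratio = 10^(0.4 |ΔM|) = 10^1.844 = 69.81

Star A is more luminous, by a factor of 69.8.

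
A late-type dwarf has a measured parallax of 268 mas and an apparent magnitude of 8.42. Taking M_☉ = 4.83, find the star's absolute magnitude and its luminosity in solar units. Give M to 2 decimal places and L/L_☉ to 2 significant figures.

d = 1/p = 1000/268 mas = 3.731 pc
M = m − 5 log₁₀ d + 5 = 8.42 − 5·0.5719 + 5 = 10.561
M − M_☉ = 10.561 − 4.83 = 5.731
L/L_☉ = 10^(−0.4 × 5.731) = 5.102×10^-3

M ≈ 10.56; L/L_☉ ≈ 5.1×10^-3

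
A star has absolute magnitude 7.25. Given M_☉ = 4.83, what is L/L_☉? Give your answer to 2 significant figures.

M − M_☉ = 7.25 − 4.83 = 2.420
L/L_☉ = 10^(−0.4 (M − M_☉)) = 10^-0.968 = 0.1076

L/L_☉ ≈ 0.11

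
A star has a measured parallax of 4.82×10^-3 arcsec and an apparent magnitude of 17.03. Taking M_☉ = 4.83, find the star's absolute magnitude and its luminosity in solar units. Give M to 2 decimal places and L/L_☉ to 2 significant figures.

M ≈ 10.45; L/L_☉ ≈ 5.7×10^-3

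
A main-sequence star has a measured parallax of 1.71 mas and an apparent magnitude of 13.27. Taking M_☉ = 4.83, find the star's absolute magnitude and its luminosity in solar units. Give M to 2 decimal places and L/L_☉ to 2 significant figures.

d = 1/p = 1000/1.71 mas = 584.8 pc
M = m − 5 log₁₀ d + 5 = 13.27 − 5·2.7670 + 5 = 4.435
M − M_☉ = 4.435 − 4.83 = -0.395
L/L_☉ = 10^(−0.4 × -0.395) = 1.439

M ≈ 4.43; L/L_☉ ≈ 1.4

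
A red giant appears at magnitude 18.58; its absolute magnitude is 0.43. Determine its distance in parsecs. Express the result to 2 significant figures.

μ = m − M = 18.150
m − M = 5 log₁₀ d − 5
log₁₀ d = (m − M)/5 + 1 = 4.6300
d = 10^4.6300 = 42660 pc

d ≈ 43000 pc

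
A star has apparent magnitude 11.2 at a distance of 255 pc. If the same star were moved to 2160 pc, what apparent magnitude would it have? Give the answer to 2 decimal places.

m ≈ 15.84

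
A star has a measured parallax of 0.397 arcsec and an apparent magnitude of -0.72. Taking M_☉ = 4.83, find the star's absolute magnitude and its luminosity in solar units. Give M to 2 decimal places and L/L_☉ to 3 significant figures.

M ≈ 2.27; L/L_☉ ≈ 10.5

d = 1/p = 1/0.397″ = 2.519 pc
M = m − 5 log₁₀ d + 5 = -0.72 − 5·0.4012 + 5 = 2.274
M − M_☉ = 2.274 − 4.83 = -2.556
L/L_☉ = 10^(−0.4 × -2.556) = 10.53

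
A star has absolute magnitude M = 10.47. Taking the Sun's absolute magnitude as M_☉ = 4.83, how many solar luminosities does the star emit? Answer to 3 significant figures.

L/L_☉ ≈ 5.55×10^-3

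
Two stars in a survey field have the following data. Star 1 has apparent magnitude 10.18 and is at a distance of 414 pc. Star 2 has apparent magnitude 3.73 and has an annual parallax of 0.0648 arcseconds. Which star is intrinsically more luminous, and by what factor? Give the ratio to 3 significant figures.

Star 1 is more luminous, by a factor of 1.89.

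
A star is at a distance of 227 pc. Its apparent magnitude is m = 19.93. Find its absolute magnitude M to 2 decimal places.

M ≈ 13.15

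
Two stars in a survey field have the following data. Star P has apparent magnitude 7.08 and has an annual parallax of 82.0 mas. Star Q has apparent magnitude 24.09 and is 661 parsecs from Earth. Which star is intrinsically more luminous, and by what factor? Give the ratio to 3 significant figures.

Star P is more luminous, by a factor of 2170.

Star P: p = 82.0 mas = 0.0820″ → d = 1/p = 12.20 pc
Star P: M = m − 5 log₁₀ d + 5 = 7.08 − 5·1.0862 + 5 = 6.649
Star Q: M = m − 5 log₁₀ d + 5 = 24.09 − 5·2.8202 + 5 = 14.989
ΔM = M_P − M_Q = 6.649 − (14.989) = -8.340; smaller M is more luminous → Star P.
L ratio = 10^(0.4 |ΔM|) = 10^3.336 = 2168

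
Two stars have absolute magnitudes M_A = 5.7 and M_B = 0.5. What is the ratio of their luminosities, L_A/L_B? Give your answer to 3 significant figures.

L_A/L_B ≈ 8.32×10^-3

ΔM = M_A − M_B = 5.2
L_A/L_B = 10^(−0.4 ΔM) = 10^-2.080 = 8.318×10^-3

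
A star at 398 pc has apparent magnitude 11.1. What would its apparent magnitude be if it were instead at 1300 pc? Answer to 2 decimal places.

m ≈ 13.67

Flux ∝ 1/d², so Δm = 5 log₁₀(d₂/d₁) = 5 log₁₀(1300/398) = 2.570
m₂ = m₁ + Δm = 11.1 + (2.570) = 13.670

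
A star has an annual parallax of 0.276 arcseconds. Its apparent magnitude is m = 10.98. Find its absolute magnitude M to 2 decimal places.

M ≈ 13.18

d = 1/p = 1/0.276″ = 3.623 pc
5 log₁₀(d/10 pc) = 5 log₁₀(3.623) − 5 = -2.205
M = m − 5 log₁₀(d/10) = 10.98 + 2.205 = 13.185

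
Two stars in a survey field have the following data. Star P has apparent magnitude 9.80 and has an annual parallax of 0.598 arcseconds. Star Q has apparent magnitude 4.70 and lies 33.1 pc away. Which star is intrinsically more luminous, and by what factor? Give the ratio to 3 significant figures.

Star Q is more luminous, by a factor of 43000.

Star P: d = 1/p = 1/0.598″ = 1.672 pc
Star P: M = m − 5 log₁₀ d + 5 = 9.80 − 5·0.2233 + 5 = 13.684
Star Q: M = m − 5 log₁₀ d + 5 = 4.70 − 5·1.5198 + 5 = 2.101
ΔM = M_P − M_Q = 13.684 − (2.101) = 11.583; smaller M is more luminous → Star Q.
L ratio = 10^(0.4 |ΔM|) = 10^4.633 = 42960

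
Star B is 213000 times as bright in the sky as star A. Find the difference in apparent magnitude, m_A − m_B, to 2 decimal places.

m_A − m_B ≈ 13.32

Pogson: Δm = −2.5 log₁₀(ratio) = −2.5 log₁₀(213000) = −2.5 × 5.3284 = -13.321
Star B is brighter so has the smaller magnitude: m_A − m_B is positive.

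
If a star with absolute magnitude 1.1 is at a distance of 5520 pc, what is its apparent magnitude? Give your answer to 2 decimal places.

m = M + 5 log₁₀ d − 5 = 1.1 + 5·3.7419 − 5 = 14.810

m ≈ 14.81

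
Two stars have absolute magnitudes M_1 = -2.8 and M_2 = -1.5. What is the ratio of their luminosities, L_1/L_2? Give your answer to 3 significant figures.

L_1/L_2 ≈ 3.31

ΔM = M_1 − M_2 = -1.3
L_1/L_2 = 10^(−0.4 ΔM) = 10^0.520 = 3.311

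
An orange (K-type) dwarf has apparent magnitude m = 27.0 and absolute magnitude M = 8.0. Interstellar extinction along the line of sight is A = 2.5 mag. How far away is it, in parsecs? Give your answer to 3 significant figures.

m − M = 5 log₁₀(d/10 pc) + A  ⇒  27.0 − (8.0) − 2.5 = 5 log₁₀(d/10)
16.500 = 5 log₁₀(d/10)
log₁₀ d = (m − M − A)/5 + 1 = 4.3000
d = 10^4.3000 = 19950 pc

d ≈ 20000 pc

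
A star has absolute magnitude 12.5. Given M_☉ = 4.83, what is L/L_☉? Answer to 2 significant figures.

M − M_☉ = 12.5 − 4.83 = 7.670
L/L_☉ = 10^(−0.4 (M − M_☉)) = 10^-3.068 = 8.551×10^-4

L/L_☉ ≈ 8.6×10^-4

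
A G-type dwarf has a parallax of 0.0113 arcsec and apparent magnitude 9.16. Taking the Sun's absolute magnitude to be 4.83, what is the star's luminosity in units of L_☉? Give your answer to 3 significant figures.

d = 1/p = 1/0.0113″ = 88.50 pc
M = m − 5 log₁₀ d + 5 = 9.16 − 5·1.9469 + 5 = 4.425
M − M_☉ = 4.425 − 4.83 = -0.405
L/L_☉ = 10^(−0.4 × -0.405) = 1.452

L/L_☉ ≈ 1.45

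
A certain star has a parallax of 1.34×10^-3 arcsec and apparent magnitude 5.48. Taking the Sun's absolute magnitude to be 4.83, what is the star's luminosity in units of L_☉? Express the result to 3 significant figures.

L/L_☉ ≈ 3060

d = 1/p = 1/1.34×10^-3″ = 746.3 pc
M = m − 5 log₁₀ d + 5 = 5.48 − 5·2.8729 + 5 = -3.884
M − M_☉ = -3.884 − 4.83 = -8.714
L/L_☉ = 10^(−0.4 × -8.714) = 3060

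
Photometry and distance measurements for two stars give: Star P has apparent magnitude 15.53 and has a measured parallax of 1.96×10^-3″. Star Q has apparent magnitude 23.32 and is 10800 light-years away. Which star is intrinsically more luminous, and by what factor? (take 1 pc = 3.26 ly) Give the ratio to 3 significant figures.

Star P is more luminous, by a factor of 31.0.

Star P: d = 1/p = 1/1.96×10^-3″ = 510.2 pc
Star P: M = m − 5 log₁₀ d + 5 = 15.53 − 5·2.7077 + 5 = 6.991
Star Q: d = 10800 ly / 3.26 = 3313 pc
Star Q: M = m − 5 log₁₀ d + 5 = 23.32 − 5·3.5202 + 5 = 10.719
ΔM = M_P − M_Q = 6.991 − (10.719) = -3.728; smaller M is more luminous → Star P.
L ratio = 10^(0.4 |ΔM|) = 10^1.491 = 30.98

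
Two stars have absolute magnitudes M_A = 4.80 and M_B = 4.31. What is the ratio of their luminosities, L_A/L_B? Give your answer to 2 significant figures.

L_A/L_B ≈ 0.64

ΔM = M_A − M_B = 0.49
L_A/L_B = 10^(−0.4 ΔM) = 10^-0.196 = 0.6368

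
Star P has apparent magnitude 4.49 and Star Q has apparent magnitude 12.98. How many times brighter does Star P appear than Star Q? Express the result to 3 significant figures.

2490

Magnitude difference = -8.49
Flux ratio = 10^(−0.4 Δm) = 10^(−0.4 × -8.49) = 10^3.396 = 2489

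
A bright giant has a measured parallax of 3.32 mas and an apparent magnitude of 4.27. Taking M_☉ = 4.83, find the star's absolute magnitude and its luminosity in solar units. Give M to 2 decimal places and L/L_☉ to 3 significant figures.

M ≈ -3.12; L/L_☉ ≈ 1520

d = 1/p = 1000/3.32 mas = 301.2 pc
M = m − 5 log₁₀ d + 5 = 4.27 − 5·2.4789 + 5 = -3.124
M − M_☉ = -3.124 − 4.83 = -7.954
L/L_☉ = 10^(−0.4 × -7.954) = 1520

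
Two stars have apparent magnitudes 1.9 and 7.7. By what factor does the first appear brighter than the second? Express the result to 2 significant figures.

210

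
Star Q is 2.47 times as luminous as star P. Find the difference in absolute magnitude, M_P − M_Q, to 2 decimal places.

M_P − M_Q ≈ 0.98

Pogson: ΔM = −2.5 log₁₀(ratio) = −2.5 log₁₀(2.47) = −2.5 × 0.3927 = -0.982
Star Q is brighter so has the smaller magnitude: M_P − M_Q is positive.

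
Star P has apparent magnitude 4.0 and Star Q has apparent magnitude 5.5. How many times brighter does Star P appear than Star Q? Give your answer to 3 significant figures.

3.98

Δm = 4.0 − (5.5) = -1.5
Flux ratio = 10^(−0.4 Δm) = 10^(−0.4 × -1.5) = 10^0.600 = 3.981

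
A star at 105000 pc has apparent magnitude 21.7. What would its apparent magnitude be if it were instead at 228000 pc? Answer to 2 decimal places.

m ≈ 23.38

Flux ∝ 1/d², so Δm = 5 log₁₀(d₂/d₁) = 5 log₁₀(228000/105000) = 1.684
m₂ = m₁ + Δm = 21.7 + (1.684) = 23.384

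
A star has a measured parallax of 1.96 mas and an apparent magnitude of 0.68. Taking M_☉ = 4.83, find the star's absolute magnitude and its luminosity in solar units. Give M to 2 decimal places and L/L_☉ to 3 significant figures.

d = 1/p = 1000/1.96 mas = 510.2 pc
M = m − 5 log₁₀ d + 5 = 0.68 − 5·2.7077 + 5 = -7.859
M − M_☉ = -7.859 − 4.83 = -12.689
L/L_☉ = 10^(−0.4 × -12.689) = 119000

M ≈ -7.86; L/L_☉ ≈ 119000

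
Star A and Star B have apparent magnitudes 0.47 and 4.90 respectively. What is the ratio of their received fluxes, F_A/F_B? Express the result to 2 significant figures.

F_A/F_B ≈ 59

Δm = 0.47 − (4.90) = -4.43
Flux ratio = 10^(−0.4 Δm) = 10^(−0.4 × -4.43) = 10^1.772 = 59.16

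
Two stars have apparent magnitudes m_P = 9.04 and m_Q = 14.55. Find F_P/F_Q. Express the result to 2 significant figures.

Magnitude difference = -5.51
Flux ratio = 10^(−0.4 Δm) = 10^(−0.4 × -5.51) = 10^2.204 = 160.0

F_P/F_Q ≈ 160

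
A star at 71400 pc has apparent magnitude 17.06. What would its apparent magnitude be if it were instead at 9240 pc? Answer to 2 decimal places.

Flux ∝ 1/d², so Δm = 5 log₁₀(d₂/d₁) = 5 log₁₀(9240/71400) = -4.440
m₂ = m₁ + Δm = 17.06 + (-4.440) = 12.620

m ≈ 12.62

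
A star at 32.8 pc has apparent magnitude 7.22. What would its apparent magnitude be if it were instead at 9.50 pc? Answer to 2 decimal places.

m ≈ 4.53

Flux ∝ 1/d², so Δm = 5 log₁₀(d₂/d₁) = 5 log₁₀(9.50/32.8) = -2.691
m₂ = m₁ + Δm = 7.22 + (-2.691) = 4.529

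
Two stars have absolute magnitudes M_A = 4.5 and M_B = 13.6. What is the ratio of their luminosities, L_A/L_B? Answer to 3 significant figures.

L_A/L_B ≈ 4370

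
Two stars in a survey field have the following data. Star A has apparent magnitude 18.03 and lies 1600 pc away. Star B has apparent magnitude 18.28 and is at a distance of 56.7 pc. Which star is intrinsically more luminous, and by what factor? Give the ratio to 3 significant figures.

Star A: M = m − 5 log₁₀ d + 5 = 18.03 − 5·3.2041 + 5 = 7.009
Star B: M = m − 5 log₁₀ d + 5 = 18.28 − 5·1.7536 + 5 = 14.512
ΔM = M_A − M_B = 7.009 − (14.512) = -7.503; smaller M is more luminous → Star A.
L ratio = 10^(0.4 |ΔM|) = 10^3.001 = 1002

Star A is more luminous, by a factor of 1000.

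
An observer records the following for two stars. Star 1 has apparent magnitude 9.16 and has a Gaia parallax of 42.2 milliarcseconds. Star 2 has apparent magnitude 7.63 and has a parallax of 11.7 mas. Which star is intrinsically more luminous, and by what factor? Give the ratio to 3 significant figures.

Star 2 is more luminous, by a factor of 53.2.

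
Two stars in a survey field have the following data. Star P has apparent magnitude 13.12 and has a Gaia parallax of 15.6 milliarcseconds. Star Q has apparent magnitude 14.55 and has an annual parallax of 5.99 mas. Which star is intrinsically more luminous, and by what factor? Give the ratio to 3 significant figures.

Star Q is more luminous, by a factor of 1.82.

Star P: p = 15.6 mas = 0.0156″ → d = 1/p = 64.10 pc
Star P: M = m − 5 log₁₀ d + 5 = 13.12 − 5·1.8069 + 5 = 9.086
Star Q: p = 5.99 mas = 5.99×10^-3″ → d = 1/p = 166.9 pc
Star Q: M = m − 5 log₁₀ d + 5 = 14.55 − 5·2.2226 + 5 = 8.437
ΔM = M_P − M_Q = 9.086 − (8.437) = 0.648; smaller M is more luminous → Star Q.
L ratio = 10^(0.4 |ΔM|) = 10^0.259 = 1.817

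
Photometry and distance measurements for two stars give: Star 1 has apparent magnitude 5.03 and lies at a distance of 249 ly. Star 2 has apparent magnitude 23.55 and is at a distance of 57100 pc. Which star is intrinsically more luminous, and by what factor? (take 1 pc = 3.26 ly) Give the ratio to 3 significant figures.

Star 1 is more luminous, by a factor of 45.8.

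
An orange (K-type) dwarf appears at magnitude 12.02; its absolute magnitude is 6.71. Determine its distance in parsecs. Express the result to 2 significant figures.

Distance modulus: m − M = 12.02 − (6.71) = 5.310
m − M = 5 log₁₀ d − 5
log₁₀ d = (m − M)/5 + 1 = 2.0620
d = 10^2.0620 = 115.3 pc

d ≈ 120 pc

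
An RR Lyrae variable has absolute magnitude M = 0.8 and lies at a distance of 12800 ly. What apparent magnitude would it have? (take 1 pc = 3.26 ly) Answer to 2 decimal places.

m ≈ 13.77

d = 12800 ly / 3.26 = 3926 pc
m = M + 5 log₁₀ d − 5 = 0.8 + 5·3.5940 − 5 = 13.770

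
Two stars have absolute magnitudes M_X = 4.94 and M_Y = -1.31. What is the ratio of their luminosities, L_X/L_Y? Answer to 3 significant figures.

L_X/L_Y ≈ 3.16×10^-3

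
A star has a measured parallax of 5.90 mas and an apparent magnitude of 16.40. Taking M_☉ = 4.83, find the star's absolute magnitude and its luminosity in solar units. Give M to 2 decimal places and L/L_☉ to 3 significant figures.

M ≈ 10.25; L/L_☉ ≈ 6.77×10^-3

d = 1/p = 1000/5.90 mas = 169.5 pc
M = m − 5 log₁₀ d + 5 = 16.40 − 5·2.2291 + 5 = 10.254
M − M_☉ = 10.254 − 4.83 = 5.424
L/L_☉ = 10^(−0.4 × 5.424) = 6.765×10^-3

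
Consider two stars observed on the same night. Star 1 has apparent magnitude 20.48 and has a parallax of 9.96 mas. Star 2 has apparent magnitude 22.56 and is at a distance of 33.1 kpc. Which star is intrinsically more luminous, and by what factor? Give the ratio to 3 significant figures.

Star 1: p = 9.96 mas = 9.96×10^-3″ → d = 1/p = 100.4 pc
Star 1: M = m − 5 log₁₀ d + 5 = 20.48 − 5·2.0017 + 5 = 15.471
Star 2: d = 33.1 kpc = 33100 pc
Star 2: M = m − 5 log₁₀ d + 5 = 22.56 − 5·4.5198 + 5 = 4.961
ΔM = M_1 − M_2 = 15.471 − (4.961) = 10.510; smaller M is more luminous → Star 2.
L ratio = 10^(0.4 |ΔM|) = 10^4.204 = 16000

Star 2 is more luminous, by a factor of 16000.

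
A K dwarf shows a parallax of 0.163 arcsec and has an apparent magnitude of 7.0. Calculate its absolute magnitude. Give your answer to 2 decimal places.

d = 1/p = 1/0.163″ = 6.135 pc
5 log₁₀(d/10 pc) = 5 log₁₀(6.135) − 5 = -1.061
M = m − 5 log₁₀(d/10) = 7.0 + 1.061 = 8.061

M ≈ 8.06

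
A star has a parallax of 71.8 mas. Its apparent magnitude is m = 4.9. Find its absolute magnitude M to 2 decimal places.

p = 71.8 mas = 0.0718″ → d = 1/p = 13.93 pc
5 log₁₀(d/10 pc) = 5 log₁₀(13.93) − 5 = 0.719
M = m − 5 log₁₀(d/10) = 4.9 − 0.719 = 4.181

M ≈ 4.18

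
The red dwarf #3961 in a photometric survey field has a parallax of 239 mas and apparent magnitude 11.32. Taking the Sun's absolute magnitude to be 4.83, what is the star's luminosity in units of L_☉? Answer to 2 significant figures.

L/L_☉ ≈ 4.4×10^-4

d = 1/p = 1000/239 mas = 4.184 pc
M = m − 5 log₁₀ d + 5 = 11.32 − 5·0.6216 + 5 = 13.212
M − M_☉ = 13.212 − 4.83 = 8.382
L/L_☉ = 10^(−0.4 × 8.382) = 4.438×10^-4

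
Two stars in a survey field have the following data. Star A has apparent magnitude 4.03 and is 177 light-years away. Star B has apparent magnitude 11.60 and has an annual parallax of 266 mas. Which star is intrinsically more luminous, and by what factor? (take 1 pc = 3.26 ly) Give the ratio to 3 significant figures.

Star A is more luminous, by a factor of 222000.

Star A: d = 177 ly / 3.26 = 54.29 pc
Star A: M = m − 5 log₁₀ d + 5 = 4.03 − 5·1.7348 + 5 = 0.356
Star B: p = 266 mas = 0.266″ → d = 1/p = 3.759 pc
Star B: M = m − 5 log₁₀ d + 5 = 11.60 − 5·0.5751 + 5 = 13.724
ΔM = M_A − M_B = 0.356 − (13.724) = -13.368; smaller M is more luminous → Star A.
L ratio = 10^(0.4 |ΔM|) = 10^5.347 = 222500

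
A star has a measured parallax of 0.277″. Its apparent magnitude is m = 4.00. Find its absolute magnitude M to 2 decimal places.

M ≈ 6.21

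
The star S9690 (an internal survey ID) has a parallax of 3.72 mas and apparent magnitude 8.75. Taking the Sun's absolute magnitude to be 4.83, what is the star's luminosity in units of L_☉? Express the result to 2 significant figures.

d = 1/p = 1000/3.72 mas = 268.8 pc
M = m − 5 log₁₀ d + 5 = 8.75 − 5·2.4295 + 5 = 1.603
M − M_☉ = 1.603 − 4.83 = -3.227
L/L_☉ = 10^(−0.4 × -3.227) = 19.54

L/L_☉ ≈ 20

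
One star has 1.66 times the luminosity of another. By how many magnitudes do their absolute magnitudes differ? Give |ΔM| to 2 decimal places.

|ΔM| ≈ 0.55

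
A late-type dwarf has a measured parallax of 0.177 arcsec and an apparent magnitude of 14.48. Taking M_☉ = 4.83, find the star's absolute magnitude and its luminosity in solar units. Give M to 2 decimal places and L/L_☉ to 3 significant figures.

d = 1/p = 1/0.177″ = 5.650 pc
M = m − 5 log₁₀ d + 5 = 14.48 − 5·0.7520 + 5 = 15.720
M − M_☉ = 15.720 − 4.83 = 10.890
L/L_☉ = 10^(−0.4 × 10.890) = 4.406×10^-5

M ≈ 15.72; L/L_☉ ≈ 4.41×10^-5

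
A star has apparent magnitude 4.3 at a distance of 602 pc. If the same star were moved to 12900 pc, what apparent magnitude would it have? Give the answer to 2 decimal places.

m ≈ 10.95

Flux ∝ 1/d², so Δm = 5 log₁₀(d₂/d₁) = 5 log₁₀(12900/602) = 6.655
m₂ = m₁ + Δm = 4.3 + (6.655) = 10.955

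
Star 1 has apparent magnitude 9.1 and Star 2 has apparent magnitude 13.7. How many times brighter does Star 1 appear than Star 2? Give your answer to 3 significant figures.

69.2

Δm = 9.1 − (13.7) = -4.6
Flux ratio = 10^(−0.4 Δm) = 10^(−0.4 × -4.6) = 10^1.840 = 69.18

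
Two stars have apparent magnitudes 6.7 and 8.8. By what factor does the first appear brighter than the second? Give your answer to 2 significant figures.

Magnitude difference = -2.1
Flux ratio = 10^(−0.4 Δm) = 10^(−0.4 × -2.1) = 10^0.840 = 6.918

6.9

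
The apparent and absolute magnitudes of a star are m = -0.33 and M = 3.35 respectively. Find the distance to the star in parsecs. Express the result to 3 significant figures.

μ = m − M = -3.680
m − M = 5 log₁₀ d − 5
log₁₀ d = (m − M)/5 + 1 = 0.2640
d = 10^0.2640 = 1.837 pc

d ≈ 1.84 pc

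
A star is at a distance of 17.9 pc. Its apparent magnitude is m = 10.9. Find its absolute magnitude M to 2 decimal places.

M ≈ 9.64

5 log₁₀(d/10 pc) = 5 log₁₀(17.90) − 5 = 1.264
M = m − 5 log₁₀(d/10) = 10.9 − 1.264 = 9.636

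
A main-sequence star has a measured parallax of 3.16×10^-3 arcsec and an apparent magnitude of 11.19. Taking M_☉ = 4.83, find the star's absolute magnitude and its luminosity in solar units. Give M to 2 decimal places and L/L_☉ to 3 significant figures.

M ≈ 3.69; L/L_☉ ≈ 2.86

d = 1/p = 1/3.16×10^-3″ = 316.5 pc
M = m − 5 log₁₀ d + 5 = 11.19 − 5·2.5003 + 5 = 3.688
M − M_☉ = 3.688 − 4.83 = -1.142
L/L_☉ = 10^(−0.4 × -1.142) = 2.862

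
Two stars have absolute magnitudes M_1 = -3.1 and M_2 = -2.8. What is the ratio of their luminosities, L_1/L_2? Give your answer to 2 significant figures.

ΔM = M_1 − M_2 = -0.3
L_1/L_2 = 10^(−0.4 ΔM) = 10^0.120 = 1.318

L_1/L_2 ≈ 1.3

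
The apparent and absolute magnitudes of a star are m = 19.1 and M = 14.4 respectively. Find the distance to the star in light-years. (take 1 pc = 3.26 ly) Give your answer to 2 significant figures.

d ≈ 280 ly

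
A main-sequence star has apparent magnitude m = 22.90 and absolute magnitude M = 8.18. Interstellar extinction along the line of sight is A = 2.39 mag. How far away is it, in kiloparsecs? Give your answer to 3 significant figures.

d ≈ 2.92 kpc

m − M = 5 log₁₀(d/10 pc) + A  ⇒  22.90 − (8.18) − 2.39 = 5 log₁₀(d/10)
12.330 = 5 log₁₀(d/10)
log₁₀ d = (m − M − A)/5 + 1 = 3.4660
d = 10^3.4660 = 2924 pc
= 2.924 kpc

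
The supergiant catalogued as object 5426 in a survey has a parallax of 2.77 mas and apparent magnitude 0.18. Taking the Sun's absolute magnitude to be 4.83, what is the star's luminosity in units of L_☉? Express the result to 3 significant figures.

d = 1/p = 1000/2.77 mas = 361.0 pc
M = m − 5 log₁₀ d + 5 = 0.18 − 5·2.5575 + 5 = -7.608
M − M_☉ = -7.608 − 4.83 = -12.438
L/L_☉ = 10^(−0.4 × -12.438) = 94410

L/L_☉ ≈ 94400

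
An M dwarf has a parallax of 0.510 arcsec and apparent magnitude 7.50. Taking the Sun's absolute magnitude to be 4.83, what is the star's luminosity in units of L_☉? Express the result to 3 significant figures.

L/L_☉ ≈ 3.29×10^-3

d = 1/p = 1/0.510″ = 1.961 pc
M = m − 5 log₁₀ d + 5 = 7.50 − 5·0.2924 + 5 = 11.038
M − M_☉ = 11.038 − 4.83 = 6.208
L/L_☉ = 10^(−0.4 × 6.208) = 3.287×10^-3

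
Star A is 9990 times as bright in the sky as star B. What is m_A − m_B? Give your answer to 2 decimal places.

m_A − m_B ≈ -10.00

Pogson: Δm = −2.5 log₁₀(ratio) = −2.5 log₁₀(9990) = −2.5 × 3.9996 = -9.999
Star A is brighter, so it has the smaller magnitude: the difference is negative.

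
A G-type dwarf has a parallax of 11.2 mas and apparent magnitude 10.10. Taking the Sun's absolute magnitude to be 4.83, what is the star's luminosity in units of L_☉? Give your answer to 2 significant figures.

d = 1/p = 1000/11.2 mas = 89.29 pc
M = m − 5 log₁₀ d + 5 = 10.10 − 5·1.9508 + 5 = 5.346
M − M_☉ = 5.346 − 4.83 = 0.516
L/L_☉ = 10^(−0.4 × 0.516) = 0.6217

L/L_☉ ≈ 0.62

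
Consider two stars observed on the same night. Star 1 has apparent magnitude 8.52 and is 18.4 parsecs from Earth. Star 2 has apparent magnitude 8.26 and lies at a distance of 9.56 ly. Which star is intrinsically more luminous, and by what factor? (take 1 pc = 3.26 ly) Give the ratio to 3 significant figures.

Star 1 is more luminous, by a factor of 31.0.

Star 1: M = m − 5 log₁₀ d + 5 = 8.52 − 5·1.2648 + 5 = 7.196
Star 2: d = 9.56 ly / 3.26 = 2.933 pc
Star 2: M = m − 5 log₁₀ d + 5 = 8.26 − 5·0.4672 + 5 = 10.924
ΔM = M_1 − M_2 = 7.196 − (10.924) = -3.728; smaller M is more luminous → Star 1.
L ratio = 10^(0.4 |ΔM|) = 10^1.491 = 30.99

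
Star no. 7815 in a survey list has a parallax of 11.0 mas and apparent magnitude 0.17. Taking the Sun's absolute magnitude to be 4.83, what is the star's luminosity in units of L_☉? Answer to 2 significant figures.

d = 1/p = 1000/11.0 mas = 90.91 pc
M = m − 5 log₁₀ d + 5 = 0.17 − 5·1.9586 + 5 = -4.623
M − M_☉ = -4.623 − 4.83 = -9.453
L/L_☉ = 10^(−0.4 × -9.453) = 6042

L/L_☉ ≈ 6000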